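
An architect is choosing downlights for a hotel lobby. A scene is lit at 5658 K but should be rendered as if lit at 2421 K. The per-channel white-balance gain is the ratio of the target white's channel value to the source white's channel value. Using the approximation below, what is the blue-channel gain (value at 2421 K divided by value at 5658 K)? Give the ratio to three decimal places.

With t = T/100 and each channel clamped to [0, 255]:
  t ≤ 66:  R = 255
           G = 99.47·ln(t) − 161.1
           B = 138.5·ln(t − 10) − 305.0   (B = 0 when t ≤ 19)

At 5658 K (t = 56.58):
  B = 138.5·ln(56.58 − 10) − 305.0 = 138.5·ln 46.58 − 305.0 = 138.5·3.8412 − 305.0 = 227.002.
At 2421 K (t = 24.21):
  B = 138.5·ln(24.21 − 10) − 305.0 = 138.5·ln 14.21 − 305.0 = 138.5·2.6539 − 305.0 = 62.572.
Gain = 62.572 / 227.002 = 0.2756 → 0.276.

0.276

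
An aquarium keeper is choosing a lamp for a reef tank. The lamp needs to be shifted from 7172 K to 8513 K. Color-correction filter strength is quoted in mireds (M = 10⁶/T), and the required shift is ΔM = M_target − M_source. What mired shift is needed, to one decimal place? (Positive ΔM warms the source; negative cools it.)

M_source = 10⁶/7172 = 139.431; M_target = 10⁶/8513 = 117.467.
ΔM = 117.467 − 139.431 = -21.964 → -22.0 mireds, a cooling shift.

-22.0 mireds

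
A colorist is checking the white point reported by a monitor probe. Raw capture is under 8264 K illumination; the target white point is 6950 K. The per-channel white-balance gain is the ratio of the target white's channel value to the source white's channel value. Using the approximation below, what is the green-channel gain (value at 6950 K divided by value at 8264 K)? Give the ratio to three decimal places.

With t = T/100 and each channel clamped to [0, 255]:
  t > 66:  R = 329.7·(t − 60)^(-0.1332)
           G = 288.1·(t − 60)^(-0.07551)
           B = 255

1.068

At 8264 K (t = 82.64):
  G = 288.1·(82.64 − 60)^(-0.07551) = 288.1·22.64^(-0.07551) = 288.1·0.79012 = 227.634.
At 6950 K (t = 69.5):
  G = 288.1·(69.5 − 60)^(-0.07551) = 288.1·9.5^(-0.07551) = 288.1·0.84367 = 243.061.
Gain = 243.061 / 227.634 = 1.0678 → 1.068.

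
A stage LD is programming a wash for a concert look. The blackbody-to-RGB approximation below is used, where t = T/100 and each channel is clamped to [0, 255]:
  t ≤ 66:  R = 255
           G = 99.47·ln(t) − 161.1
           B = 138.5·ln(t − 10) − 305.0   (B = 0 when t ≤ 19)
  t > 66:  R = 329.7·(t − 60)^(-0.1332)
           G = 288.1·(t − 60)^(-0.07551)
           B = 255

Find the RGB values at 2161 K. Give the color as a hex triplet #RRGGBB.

t = 2161/100 = 21.61; the t ≤ 66 branch applies.
R = 255 by definition for t ≤ 66.
G = 99.47·ln 21.61 − 161.1 = 99.47·3.0732 − 161.1 = 144.587.
B = 138.5·ln(21.61 − 10) − 305.0 = 138.5·ln 11.61 − 305.0 = 138.5·2.4519 − 305.0 = 34.584.
Rounded: (255, 145, 35).
In hex: #FF9123.

#FF9123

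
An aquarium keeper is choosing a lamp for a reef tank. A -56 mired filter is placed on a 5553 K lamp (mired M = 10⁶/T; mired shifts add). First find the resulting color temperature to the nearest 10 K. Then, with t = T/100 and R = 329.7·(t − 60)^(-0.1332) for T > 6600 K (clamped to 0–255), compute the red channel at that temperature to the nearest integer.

220

M_in = 10⁶/5553 = 180.08; M_out = 180.08 + (-56) = 124.08.
T_out = 10⁶/124.08 = 8059.1 K → 8060 K; t = 80.6.
R = 329.7·(80.6 − 60)^(-0.1332) = 329.7·20.6^(-0.1332) = 329.7·0.66833 = 220.349.
Rounded: 220.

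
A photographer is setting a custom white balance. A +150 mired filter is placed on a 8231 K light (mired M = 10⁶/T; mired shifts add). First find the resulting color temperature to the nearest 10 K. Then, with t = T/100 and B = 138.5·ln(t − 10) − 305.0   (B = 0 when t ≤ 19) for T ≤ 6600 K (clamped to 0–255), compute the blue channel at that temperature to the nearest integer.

150

M_in = 10⁶/8231 = 121.49; M_out = 121.49 + (+150) = 271.49.
T_out = 10⁶/271.49 = 3683.4 K → 3680 K; t = 36.8.
B = 138.5·ln(36.8 − 10) − 305.0 = 138.5·ln 26.8 − 305.0 = 138.5·3.2884 − 305.0 = 150.444.
Rounded: 150.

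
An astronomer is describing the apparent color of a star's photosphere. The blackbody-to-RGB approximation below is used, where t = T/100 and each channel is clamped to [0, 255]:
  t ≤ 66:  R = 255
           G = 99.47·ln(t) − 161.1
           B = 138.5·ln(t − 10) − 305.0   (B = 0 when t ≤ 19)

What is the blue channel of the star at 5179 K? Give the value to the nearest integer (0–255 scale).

t = 5179/100 = 51.79; the t ≤ 66 branch applies.
B = 138.5·ln(51.79 − 10) − 305.0 = 138.5·ln 41.79 − 305.0 = 138.5·3.7327 − 305.0 = 211.973.
Rounded: 212.

212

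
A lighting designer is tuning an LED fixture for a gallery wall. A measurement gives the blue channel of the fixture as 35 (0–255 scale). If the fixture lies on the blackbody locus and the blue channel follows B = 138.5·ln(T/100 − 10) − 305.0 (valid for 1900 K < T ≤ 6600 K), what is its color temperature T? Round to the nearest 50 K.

ln(t − 10) = (35 + 305.0) / 138.5 = 2.4549.
t − 10 = e^2.4549 = 11.645, so t = 21.645.
T = 100·t = 2164 K → 2150 K to the nearest 50 K.

2150 K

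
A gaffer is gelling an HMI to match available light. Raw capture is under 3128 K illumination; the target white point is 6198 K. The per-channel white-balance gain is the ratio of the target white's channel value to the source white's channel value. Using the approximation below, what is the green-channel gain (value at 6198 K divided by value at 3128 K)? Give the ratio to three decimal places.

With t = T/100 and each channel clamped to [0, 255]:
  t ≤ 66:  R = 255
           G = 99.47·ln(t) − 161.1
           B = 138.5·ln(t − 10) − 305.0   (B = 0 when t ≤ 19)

At 3128 K (t = 31.28):
  G = 99.47·ln 31.28 − 161.1 = 99.47·3.4430 − 161.1 = 181.373.
At 6198 K (t = 61.98):
  G = 99.47·ln 61.98 − 161.1 = 99.47·4.1268 − 161.1 = 249.394.
Gain = 249.394 / 181.373 = 1.3750 → 1.375.

1.375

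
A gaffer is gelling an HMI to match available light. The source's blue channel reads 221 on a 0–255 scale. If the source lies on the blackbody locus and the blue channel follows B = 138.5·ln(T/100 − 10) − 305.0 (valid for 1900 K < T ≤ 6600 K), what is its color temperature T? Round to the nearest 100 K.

ln(t − 10) = (221 + 305.0) / 138.5 = 3.7978.
t − 10 = e^3.7978 = 44.604, so t = 54.604.
T = 100·t = 5460 K → 5500 K to the nearest 100 K.

5500 K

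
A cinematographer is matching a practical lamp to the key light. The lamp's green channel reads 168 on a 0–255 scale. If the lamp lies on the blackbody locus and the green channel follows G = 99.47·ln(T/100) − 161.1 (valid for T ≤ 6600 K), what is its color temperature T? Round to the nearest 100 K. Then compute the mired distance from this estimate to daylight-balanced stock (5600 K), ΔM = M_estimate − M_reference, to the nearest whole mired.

ln t = (168 + 161.1) / 99.47 = 3.3085.
t = e^3.3085 = 27.345.
T = 100·t = 2735 K → 2700 K to the nearest 100 K.
M_estimate = 10⁶/2700 = 370.37; M_reference = 10⁶/5600 = 178.57.
ΔM = 370.37 − 178.57 = 191.80 → +192 mireds.

+192 mireds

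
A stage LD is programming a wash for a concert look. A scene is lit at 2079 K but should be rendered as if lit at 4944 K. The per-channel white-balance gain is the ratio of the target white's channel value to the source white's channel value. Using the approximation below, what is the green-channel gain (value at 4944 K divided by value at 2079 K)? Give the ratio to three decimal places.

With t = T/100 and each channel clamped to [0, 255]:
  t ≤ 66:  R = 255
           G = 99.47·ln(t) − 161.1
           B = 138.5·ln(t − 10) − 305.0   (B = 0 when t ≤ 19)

At 2079 K (t = 20.79):
  G = 99.47·ln 20.79 − 161.1 = 99.47·3.0345 − 161.1 = 140.739.
At 4944 K (t = 49.44):
  G = 99.47·ln 49.44 − 161.1 = 99.47·3.9008 − 161.1 = 226.909.
Gain = 226.909 / 140.739 = 1.6123 → 1.612.

1.612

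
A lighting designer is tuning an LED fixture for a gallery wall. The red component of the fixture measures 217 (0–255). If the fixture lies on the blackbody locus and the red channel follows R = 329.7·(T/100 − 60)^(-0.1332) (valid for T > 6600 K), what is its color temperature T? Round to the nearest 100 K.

8300 K

(t − 60)^(-0.1332) = 217/329.7 = 0.65817.
t − 60 = 0.65817^(1/-0.1332) = 0.65817^(-7.508) = 23.110, so t = 83.110.
T = 100·t = 8311 K → 8300 K to the nearest 100 K.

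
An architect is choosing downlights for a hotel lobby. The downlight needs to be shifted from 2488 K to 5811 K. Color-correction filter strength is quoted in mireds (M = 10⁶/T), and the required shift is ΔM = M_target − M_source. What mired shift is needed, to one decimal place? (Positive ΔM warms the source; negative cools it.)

-229.8 mireds

M_source = 10⁶/2488 = 401.929; M_target = 10⁶/5811 = 172.087.
ΔM = 172.087 − 401.929 = -229.842 → -229.8 mireds, a cooling shift.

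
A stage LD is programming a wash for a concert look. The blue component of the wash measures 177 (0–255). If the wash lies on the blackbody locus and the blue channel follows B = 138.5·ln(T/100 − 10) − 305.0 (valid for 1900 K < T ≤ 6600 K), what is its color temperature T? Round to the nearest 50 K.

ln(t − 10) = (177 + 305.0) / 138.5 = 3.4801.
t − 10 = e^3.4801 = 32.464, so t = 42.464.
T = 100·t = 4246 K → 4250 K to the nearest 50 K.

4250 K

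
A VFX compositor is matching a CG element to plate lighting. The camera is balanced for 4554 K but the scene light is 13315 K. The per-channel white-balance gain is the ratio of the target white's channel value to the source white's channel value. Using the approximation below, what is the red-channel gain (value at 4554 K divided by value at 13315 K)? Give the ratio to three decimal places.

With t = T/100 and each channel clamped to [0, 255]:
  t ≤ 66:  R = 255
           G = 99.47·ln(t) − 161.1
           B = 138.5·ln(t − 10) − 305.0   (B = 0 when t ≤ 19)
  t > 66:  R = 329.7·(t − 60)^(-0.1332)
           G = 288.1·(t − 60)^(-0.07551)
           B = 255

1.370

At 13315 K (t = 133.15):
  R = 329.7·(133.15 − 60)^(-0.1332) = 329.7·73.15^(-0.1332) = 329.7·0.56453 = 186.125.
At 4554 K (t = 45.54):
  R = 255 by definition for t ≤ 66.
Gain = 255.000 / 186.125 = 1.3700 → 1.370.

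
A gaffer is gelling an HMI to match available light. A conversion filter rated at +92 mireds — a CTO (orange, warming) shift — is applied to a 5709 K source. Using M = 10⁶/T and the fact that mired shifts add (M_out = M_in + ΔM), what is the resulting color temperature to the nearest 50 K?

M_in = 10⁶/5709 = 175.16 mireds.
M_out = 175.16 + (+92) = 267.16 mireds.
T_out = 10⁶/267.16 = 3743.0 K → 3750 K.

3750 K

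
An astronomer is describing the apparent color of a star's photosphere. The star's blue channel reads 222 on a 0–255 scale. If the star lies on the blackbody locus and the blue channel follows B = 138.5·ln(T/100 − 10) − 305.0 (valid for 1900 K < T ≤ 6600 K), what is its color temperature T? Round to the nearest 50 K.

ln(t − 10) = (222 + 305.0) / 138.5 = 3.8051.
t − 10 = e^3.8051 = 44.928, so t = 54.928.
T = 100·t = 5493 K → 5500 K to the nearest 50 K.

5500 K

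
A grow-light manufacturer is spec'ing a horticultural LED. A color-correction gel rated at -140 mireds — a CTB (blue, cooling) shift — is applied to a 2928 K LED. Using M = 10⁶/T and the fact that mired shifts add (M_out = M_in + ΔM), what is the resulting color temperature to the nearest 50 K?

M_in = 10⁶/2928 = 341.53 mireds.
M_out = 341.53 + (-140) = 201.53 mireds.
T_out = 10⁶/201.53 = 4962.0 K → 4950 K.

4950 K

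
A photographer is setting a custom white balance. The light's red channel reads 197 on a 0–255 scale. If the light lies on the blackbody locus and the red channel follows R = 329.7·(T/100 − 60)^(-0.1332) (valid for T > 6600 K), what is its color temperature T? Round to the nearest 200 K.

10800 K

(t − 60)^(-0.1332) = 197/329.7 = 0.59751.
t − 60 = 0.59751^(1/-0.1332) = 0.59751^(-7.508) = 47.761, so t = 107.761.
T = 100·t = 10776 K → 10800 K to the nearest 200 K.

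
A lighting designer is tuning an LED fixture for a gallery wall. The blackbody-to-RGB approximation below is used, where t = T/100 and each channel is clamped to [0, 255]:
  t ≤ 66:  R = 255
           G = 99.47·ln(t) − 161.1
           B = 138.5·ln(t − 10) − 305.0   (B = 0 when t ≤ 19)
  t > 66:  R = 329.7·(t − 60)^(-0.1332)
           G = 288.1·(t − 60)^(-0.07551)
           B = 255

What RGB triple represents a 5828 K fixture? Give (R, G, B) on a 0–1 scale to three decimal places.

t = 5828/100 = 58.28; the t ≤ 66 branch applies.
R = 255 by definition for t ≤ 66.
G = 99.47·ln 58.28 − 161.1 = 99.47·4.0653 − 161.1 = 243.271.
B = 138.5·ln(58.28 − 10) − 305.0 = 138.5·ln 48.28 − 305.0 = 138.5·3.8770 − 305.0 = 231.967.
Dividing each by 255: (1.0000, 0.9540, 0.9097) → (1.000, 0.954, 0.910).

(1.000, 0.954, 0.910)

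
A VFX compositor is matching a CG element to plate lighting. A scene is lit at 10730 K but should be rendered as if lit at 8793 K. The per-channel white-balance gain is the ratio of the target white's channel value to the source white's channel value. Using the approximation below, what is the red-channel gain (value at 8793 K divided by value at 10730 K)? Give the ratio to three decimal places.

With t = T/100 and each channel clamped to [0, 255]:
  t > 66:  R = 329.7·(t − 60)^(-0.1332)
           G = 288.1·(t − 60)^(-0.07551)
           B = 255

At 10730 K (t = 107.3):
  R = 329.7·(107.3 − 60)^(-0.1332) = 329.7·47.3^(-0.1332) = 329.7·0.59829 = 197.255.
At 8793 K (t = 87.93):
  R = 329.7·(87.93 − 60)^(-0.1332) = 329.7·27.93^(-0.1332) = 329.7·0.64178 = 211.593.
Gain = 211.593 / 197.255 = 1.0727 → 1.073.

1.073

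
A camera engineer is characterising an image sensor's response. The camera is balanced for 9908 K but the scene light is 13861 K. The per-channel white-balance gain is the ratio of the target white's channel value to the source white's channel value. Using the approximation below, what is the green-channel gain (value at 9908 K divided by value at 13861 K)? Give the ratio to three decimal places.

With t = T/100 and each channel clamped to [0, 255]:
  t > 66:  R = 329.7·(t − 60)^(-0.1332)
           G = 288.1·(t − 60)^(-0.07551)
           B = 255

1.054

At 13861 K (t = 138.61):
  G = 288.1·(138.61 − 60)^(-0.07551) = 288.1·78.61^(-0.07551) = 288.1·0.71924 = 207.212.
At 9908 K (t = 99.08):
  G = 288.1·(99.08 − 60)^(-0.07551) = 288.1·39.08^(-0.07551) = 288.1·0.75821 = 218.441.
Gain = 218.441 / 207.212 = 1.0542 → 1.054.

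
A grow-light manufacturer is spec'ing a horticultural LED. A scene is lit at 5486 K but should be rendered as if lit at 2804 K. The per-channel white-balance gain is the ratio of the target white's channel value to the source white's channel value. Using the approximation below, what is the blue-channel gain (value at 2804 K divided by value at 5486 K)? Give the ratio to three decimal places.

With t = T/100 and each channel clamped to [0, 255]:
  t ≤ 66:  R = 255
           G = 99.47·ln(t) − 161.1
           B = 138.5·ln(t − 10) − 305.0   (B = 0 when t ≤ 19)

At 5486 K (t = 54.86):
  B = 138.5·ln(54.86 − 10) − 305.0 = 138.5·ln 44.86 − 305.0 = 138.5·3.8035 − 305.0 = 221.791.
At 2804 K (t = 28.04):
  B = 138.5·ln(28.04 − 10) − 305.0 = 138.5·ln 18.04 − 305.0 = 138.5·2.8926 − 305.0 = 95.624.
Gain = 95.624 / 221.791 = 0.4311 → 0.431.

0.431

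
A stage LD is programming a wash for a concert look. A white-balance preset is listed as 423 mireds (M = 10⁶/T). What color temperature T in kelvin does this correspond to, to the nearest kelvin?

2364 K

T = 10⁶ / 423 = 2364.07 K → 2364 K.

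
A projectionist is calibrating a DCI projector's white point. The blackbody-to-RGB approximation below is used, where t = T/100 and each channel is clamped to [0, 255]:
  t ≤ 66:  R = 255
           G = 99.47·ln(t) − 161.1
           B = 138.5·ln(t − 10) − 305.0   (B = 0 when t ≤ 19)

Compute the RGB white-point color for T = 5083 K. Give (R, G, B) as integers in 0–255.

t = 5083/100 = 50.83; the t ≤ 66 branch applies.
R = 255 by definition for t ≤ 66.
G = 99.47·ln 50.83 − 161.1 = 99.47·3.9285 − 161.1 = 229.667.
B = 138.5·ln(50.83 − 10) − 305.0 = 138.5·ln 40.83 − 305.0 = 138.5·3.7094 − 305.0 = 208.754.
Rounded: (255, 230, 209).

(255, 230, 209)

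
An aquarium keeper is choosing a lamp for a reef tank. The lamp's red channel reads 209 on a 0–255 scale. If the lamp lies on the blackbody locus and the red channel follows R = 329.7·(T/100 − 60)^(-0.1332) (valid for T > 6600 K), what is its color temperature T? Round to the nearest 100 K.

(t − 60)^(-0.1332) = 209/329.7 = 0.63391.
t − 60 = 0.63391^(1/-0.1332) = 0.63391^(-7.508) = 30.639, so t = 90.639.
T = 100·t = 9064 K → 9100 K to the nearest 100 K.

9100 K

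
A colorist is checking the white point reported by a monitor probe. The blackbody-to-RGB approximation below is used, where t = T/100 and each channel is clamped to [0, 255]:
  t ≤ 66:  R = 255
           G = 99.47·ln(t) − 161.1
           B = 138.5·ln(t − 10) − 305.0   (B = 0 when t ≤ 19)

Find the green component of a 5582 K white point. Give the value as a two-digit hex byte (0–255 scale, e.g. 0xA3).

t = 5582/100 = 55.82; the t ≤ 66 branch applies.
G = 99.47·ln 55.82 − 161.1 = 99.47·4.0221 − 161.1 = 238.981.
Rounded: 239; in hex, 0xEF.

0xEF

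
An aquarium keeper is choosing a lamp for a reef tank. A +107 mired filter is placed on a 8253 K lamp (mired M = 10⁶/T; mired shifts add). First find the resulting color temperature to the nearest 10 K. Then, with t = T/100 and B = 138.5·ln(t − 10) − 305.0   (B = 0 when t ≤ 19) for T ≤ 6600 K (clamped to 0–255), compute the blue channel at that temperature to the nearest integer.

183

M_in = 10⁶/8253 = 121.17; M_out = 121.17 + (+107) = 228.17.
T_out = 10⁶/228.17 = 4382.7 K → 4380 K; t = 43.8.
B = 138.5·ln(43.8 − 10) − 305.0 = 138.5·ln 33.8 − 305.0 = 138.5·3.5205 − 305.0 = 182.584.
Rounded: 183.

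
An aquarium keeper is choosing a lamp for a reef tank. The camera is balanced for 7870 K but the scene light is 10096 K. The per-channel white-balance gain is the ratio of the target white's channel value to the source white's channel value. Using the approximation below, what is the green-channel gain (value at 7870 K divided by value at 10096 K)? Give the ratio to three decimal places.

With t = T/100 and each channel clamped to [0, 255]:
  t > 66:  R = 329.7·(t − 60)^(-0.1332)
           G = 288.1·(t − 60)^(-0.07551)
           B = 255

At 10096 K (t = 100.96):
  G = 288.1·(100.96 − 60)^(-0.07551) = 288.1·40.96^(-0.07551) = 288.1·0.75553 = 217.668.
At 7870 K (t = 78.7):
  G = 288.1·(78.7 − 60)^(-0.07551) = 288.1·18.7^(-0.07551) = 288.1·0.80161 = 230.944.
Gain = 230.944 / 217.668 = 1.0610 → 1.061.

1.061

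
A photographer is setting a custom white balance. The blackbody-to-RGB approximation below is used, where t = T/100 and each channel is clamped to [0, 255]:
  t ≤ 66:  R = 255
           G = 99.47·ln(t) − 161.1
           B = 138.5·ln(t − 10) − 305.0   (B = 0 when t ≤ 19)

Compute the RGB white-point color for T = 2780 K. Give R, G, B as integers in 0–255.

t = 2780/100 = 27.8; the t ≤ 66 branch applies.
R = 255 by definition for t ≤ 66.
G = 99.47·ln 27.8 − 161.1 = 99.47·3.3250 − 161.1 = 169.641.
B = 138.5·ln(27.8 − 10) − 305.0 = 138.5·ln 17.8 − 305.0 = 138.5·2.8792 − 305.0 = 93.769.
Rounded: (255, 170, 94).

R=255, G=170, B=94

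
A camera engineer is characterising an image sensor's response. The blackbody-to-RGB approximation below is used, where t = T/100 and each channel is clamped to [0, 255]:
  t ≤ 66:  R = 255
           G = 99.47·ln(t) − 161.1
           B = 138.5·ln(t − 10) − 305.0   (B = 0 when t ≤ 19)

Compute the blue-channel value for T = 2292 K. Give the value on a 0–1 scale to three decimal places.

0.194

t = 2292/100 = 22.92; the t ≤ 66 branch applies.
B = 138.5·ln(22.92 − 10) − 305.0 = 138.5·ln 12.92 − 305.0 = 138.5·2.5588 − 305.0 = 49.391.
On a 0–1 scale: 49.391/255 = 0.1937 → 0.194.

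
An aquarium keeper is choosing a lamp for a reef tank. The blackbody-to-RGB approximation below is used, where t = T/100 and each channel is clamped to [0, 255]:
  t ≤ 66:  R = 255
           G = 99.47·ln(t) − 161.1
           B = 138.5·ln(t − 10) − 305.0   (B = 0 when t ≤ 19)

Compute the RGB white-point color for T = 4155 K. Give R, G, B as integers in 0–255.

R=255, G=210, B=173

t = 4155/100 = 41.55; the t ≤ 66 branch applies.
R = 255 by definition for t ≤ 66.
G = 99.47·ln 41.55 − 161.1 = 99.47·3.7269 − 161.1 = 209.614.
B = 138.5·ln(41.55 − 10) − 305.0 = 138.5·ln 31.55 − 305.0 = 138.5·3.4516 − 305.0 = 173.043.
Rounded: (255, 210, 173).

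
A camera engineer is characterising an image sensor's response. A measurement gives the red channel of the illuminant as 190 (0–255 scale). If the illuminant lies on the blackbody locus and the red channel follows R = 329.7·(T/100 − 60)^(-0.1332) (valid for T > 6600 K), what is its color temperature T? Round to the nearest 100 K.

12300 K

(t − 60)^(-0.1332) = 190/329.7 = 0.57628.
t − 60 = 0.57628^(1/-0.1332) = 0.57628^(-7.508) = 62.667, so t = 122.667.
T = 100·t = 12267 K → 12300 K to the nearest 100 K.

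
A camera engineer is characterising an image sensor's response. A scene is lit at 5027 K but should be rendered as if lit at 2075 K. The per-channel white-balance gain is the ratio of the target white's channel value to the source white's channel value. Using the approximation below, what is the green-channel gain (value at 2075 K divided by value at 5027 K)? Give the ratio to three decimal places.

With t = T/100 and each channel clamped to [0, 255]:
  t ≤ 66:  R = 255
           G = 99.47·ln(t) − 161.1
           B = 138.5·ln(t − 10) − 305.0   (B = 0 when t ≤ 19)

At 5027 K (t = 50.27):
  G = 99.47·ln 50.27 − 161.1 = 99.47·3.9174 − 161.1 = 228.565.
At 2075 K (t = 20.75):
  G = 99.47·ln 20.75 − 161.1 = 99.47·3.0325 − 161.1 = 140.547.
Gain = 140.547 / 228.565 = 0.6149 → 0.615.

0.615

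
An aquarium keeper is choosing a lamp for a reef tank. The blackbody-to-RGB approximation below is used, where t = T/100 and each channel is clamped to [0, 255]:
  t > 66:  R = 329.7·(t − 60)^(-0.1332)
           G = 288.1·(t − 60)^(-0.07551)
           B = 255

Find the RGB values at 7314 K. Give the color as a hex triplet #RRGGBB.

t = 7314/100 = 73.14; the t > 66 branch applies.
R = 329.7·(73.14 − 60)^(-0.1332) = 329.7·13.14^(-0.1332) = 329.7·0.70958 = 233.949.
G = 288.1·(73.14 − 60)^(-0.07551) = 288.1·13.14^(-0.07551) = 288.1·0.82326 = 237.180.
B = 255 by definition for t > 66.
Rounded: (234, 237, 255).
In hex: #EAEDFF.

#EAEDFF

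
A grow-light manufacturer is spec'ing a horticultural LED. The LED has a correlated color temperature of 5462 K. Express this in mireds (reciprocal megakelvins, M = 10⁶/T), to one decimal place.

M = 10⁶ / 5462 = 183.083 → 183.1 mireds.

183.1 mireds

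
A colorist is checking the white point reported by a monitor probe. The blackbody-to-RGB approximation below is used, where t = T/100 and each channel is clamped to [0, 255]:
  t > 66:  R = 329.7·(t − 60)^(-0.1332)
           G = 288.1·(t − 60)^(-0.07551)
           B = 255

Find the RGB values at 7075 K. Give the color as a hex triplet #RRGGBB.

#F0F1FF

t = 7075/100 = 70.75; the t > 66 branch applies.
R = 329.7·(70.75 − 60)^(-0.1332) = 329.7·10.75^(-0.1332) = 329.7·0.72881 = 240.290.
G = 288.1·(70.75 − 60)^(-0.07551) = 288.1·10.75^(-0.07551) = 288.1·0.83583 = 240.803.
B = 255 by definition for t > 66.
Rounded: (240, 241, 255).
In hex: #F0F1FF.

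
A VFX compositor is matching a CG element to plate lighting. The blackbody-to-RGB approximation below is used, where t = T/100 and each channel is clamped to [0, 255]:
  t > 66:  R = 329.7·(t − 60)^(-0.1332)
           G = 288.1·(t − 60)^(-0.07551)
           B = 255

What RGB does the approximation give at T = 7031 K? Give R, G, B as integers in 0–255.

R=242, G=242, B=255

t = 7031/100 = 70.31; the t > 66 branch applies.
R = 329.7·(70.31 − 60)^(-0.1332) = 329.7·10.31^(-0.1332) = 329.7·0.73288 = 241.631.
G = 288.1·(70.31 − 60)^(-0.07551) = 288.1·10.31^(-0.07551) = 288.1·0.83847 = 241.564.
B = 255 by definition for t > 66.
Rounded: (242, 242, 255).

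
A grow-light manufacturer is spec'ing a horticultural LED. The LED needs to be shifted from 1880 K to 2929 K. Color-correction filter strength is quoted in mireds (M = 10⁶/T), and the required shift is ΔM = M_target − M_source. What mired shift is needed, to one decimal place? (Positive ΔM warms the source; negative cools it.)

-190.5 mireds

M_source = 10⁶/1880 = 531.915; M_target = 10⁶/2929 = 341.413.
ΔM = 341.413 − 531.915 = -190.501 → -190.5 mireds, a cooling shift.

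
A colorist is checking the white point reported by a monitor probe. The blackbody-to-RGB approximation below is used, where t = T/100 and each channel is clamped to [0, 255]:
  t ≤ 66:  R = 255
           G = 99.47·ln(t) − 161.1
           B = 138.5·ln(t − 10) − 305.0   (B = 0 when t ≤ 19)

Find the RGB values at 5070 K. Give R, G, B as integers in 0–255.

R=255, G=229, B=208

t = 5070/100 = 50.7; the t ≤ 66 branch applies.
R = 255 by definition for t ≤ 66.
G = 99.47·ln 50.7 − 161.1 = 99.47·3.9259 − 161.1 = 229.412.
B = 138.5·ln(50.7 − 10) − 305.0 = 138.5·ln 40.7 − 305.0 = 138.5·3.7062 − 305.0 = 208.313.
Rounded: (255, 229, 208).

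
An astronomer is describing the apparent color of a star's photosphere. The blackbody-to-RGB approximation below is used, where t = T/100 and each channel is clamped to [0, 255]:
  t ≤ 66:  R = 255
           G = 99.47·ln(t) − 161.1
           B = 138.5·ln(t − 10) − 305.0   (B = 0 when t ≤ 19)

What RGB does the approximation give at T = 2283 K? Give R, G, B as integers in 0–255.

R=255, G=150, B=48

t = 2283/100 = 22.83; the t ≤ 66 branch applies.
R = 255 by definition for t ≤ 66.
G = 99.47·ln 22.83 − 161.1 = 99.47·3.1281 − 161.1 = 150.050.
B = 138.5·ln(22.83 − 10) − 305.0 = 138.5·ln 12.83 − 305.0 = 138.5·2.5518 − 305.0 = 48.422.
Rounded: (255, 150, 48).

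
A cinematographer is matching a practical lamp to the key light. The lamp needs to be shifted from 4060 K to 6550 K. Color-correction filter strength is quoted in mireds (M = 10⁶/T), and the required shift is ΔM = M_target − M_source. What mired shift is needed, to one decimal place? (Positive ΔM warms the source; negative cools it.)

-93.6 mireds

M_source = 10⁶/4060 = 246.305; M_target = 10⁶/6550 = 152.672.
ΔM = 152.672 − 246.305 = -93.634 → -93.6 mireds, a cooling shift.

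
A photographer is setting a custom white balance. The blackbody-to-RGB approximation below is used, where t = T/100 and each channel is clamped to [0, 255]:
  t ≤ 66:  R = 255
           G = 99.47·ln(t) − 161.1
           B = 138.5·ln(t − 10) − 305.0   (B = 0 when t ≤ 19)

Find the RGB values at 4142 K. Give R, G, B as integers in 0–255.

t = 4142/100 = 41.42; the t ≤ 66 branch applies.
R = 255 by definition for t ≤ 66.
G = 99.47·ln 41.42 − 161.1 = 99.47·3.7238 − 161.1 = 209.303.
B = 138.5·ln(41.42 − 10) − 305.0 = 138.5·ln 31.42 − 305.0 = 138.5·3.4474 − 305.0 = 172.471.
Rounded: (255, 209, 172).

R=255, G=209, B=172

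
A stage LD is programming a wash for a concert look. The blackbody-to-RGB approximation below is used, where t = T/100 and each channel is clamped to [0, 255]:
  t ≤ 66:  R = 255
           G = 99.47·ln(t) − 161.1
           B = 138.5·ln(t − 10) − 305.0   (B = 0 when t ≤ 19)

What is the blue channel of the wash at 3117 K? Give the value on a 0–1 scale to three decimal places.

0.462

t = 3117/100 = 31.17; the t ≤ 66 branch applies.
B = 138.5·ln(31.17 − 10) − 305.0 = 138.5·ln 21.17 − 305.0 = 138.5·3.0526 − 305.0 = 117.783.
On a 0–1 scale: 117.783/255 = 0.4619 → 0.462.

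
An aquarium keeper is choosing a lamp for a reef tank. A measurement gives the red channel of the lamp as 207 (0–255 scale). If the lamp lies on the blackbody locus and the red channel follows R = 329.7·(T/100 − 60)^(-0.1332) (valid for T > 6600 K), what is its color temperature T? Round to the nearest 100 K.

(t − 60)^(-0.1332) = 207/329.7 = 0.62784.
t − 60 = 0.62784^(1/-0.1332) = 0.62784^(-7.508) = 32.933, so t = 92.933.
T = 100·t = 9293 K → 9300 K to the nearest 100 K.

9300 K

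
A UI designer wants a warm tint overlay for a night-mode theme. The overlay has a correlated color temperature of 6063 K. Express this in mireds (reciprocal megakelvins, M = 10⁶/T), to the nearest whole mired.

165 mireds

M = 10⁶ / 6063 = 164.935 → 165 mireds.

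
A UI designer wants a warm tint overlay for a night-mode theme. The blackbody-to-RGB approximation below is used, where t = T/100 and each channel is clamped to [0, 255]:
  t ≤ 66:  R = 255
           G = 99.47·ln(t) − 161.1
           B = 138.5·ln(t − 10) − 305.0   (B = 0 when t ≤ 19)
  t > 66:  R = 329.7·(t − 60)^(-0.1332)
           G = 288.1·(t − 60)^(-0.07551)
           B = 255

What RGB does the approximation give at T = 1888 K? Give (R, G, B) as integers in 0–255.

(255, 131, 0)

t = 1888/100 = 18.88; the t ≤ 66 branch applies.
R = 255 by definition for t ≤ 66.
G = 99.47·ln 18.88 − 161.1 = 99.47·2.9381 − 161.1 = 131.153.
t = 18.88 ≤ 19, so B = 0.
Rounded: (255, 131, 0).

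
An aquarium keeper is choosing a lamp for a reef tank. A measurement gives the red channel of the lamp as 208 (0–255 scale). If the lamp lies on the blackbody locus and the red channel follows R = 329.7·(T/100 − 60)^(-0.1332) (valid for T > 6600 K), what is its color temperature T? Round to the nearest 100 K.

9200 K

(t − 60)^(-0.1332) = 208/329.7 = 0.63088.
t − 60 = 0.63088^(1/-0.1332) = 0.63088^(-7.508) = 31.763, so t = 91.763.
T = 100·t = 9176 K → 9200 K to the nearest 100 K.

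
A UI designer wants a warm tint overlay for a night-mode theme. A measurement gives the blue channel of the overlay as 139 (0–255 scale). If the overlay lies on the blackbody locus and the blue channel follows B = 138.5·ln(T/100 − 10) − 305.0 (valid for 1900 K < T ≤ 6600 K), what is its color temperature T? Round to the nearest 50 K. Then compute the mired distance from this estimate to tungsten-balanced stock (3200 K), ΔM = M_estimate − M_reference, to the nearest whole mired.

ln(t − 10) = (139 + 305.0) / 138.5 = 3.2058.
t − 10 = e^3.2058 = 24.675, so t = 34.675.
T = 100·t = 3467 K → 3450 K to the nearest 50 K.
M_estimate = 10⁶/3450 = 289.86; M_reference = 10⁶/3200 = 312.50.
ΔM = 289.86 − 312.50 = -22.64 → -23 mireds.

-23 mireds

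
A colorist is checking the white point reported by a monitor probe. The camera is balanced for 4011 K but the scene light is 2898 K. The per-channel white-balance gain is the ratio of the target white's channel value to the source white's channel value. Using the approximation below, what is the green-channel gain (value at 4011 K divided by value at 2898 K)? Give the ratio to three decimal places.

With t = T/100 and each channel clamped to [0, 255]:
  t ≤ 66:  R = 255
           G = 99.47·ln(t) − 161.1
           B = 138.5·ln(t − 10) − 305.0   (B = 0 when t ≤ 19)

At 2898 K (t = 28.98):
  G = 99.47·ln 28.98 − 161.1 = 99.47·3.3666 − 161.1 = 173.776.
At 4011 K (t = 40.11):
  G = 99.47·ln 40.11 − 161.1 = 99.47·3.6916 − 161.1 = 206.106.
Gain = 206.106 / 173.776 = 1.1860 → 1.186.

1.186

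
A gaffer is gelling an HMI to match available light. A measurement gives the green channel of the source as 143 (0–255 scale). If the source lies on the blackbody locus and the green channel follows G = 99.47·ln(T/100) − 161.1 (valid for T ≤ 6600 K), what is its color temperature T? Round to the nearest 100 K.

2100 K

ln t = (143 + 161.1) / 99.47 = 3.0572.
t = e^3.0572 = 21.268.
T = 100·t = 2127 K → 2100 K to the nearest 100 K.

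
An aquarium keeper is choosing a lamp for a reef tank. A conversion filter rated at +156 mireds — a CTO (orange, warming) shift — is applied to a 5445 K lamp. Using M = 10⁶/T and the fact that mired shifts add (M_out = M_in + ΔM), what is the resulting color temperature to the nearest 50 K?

2950 K

M_in = 10⁶/5445 = 183.65 mireds.
M_out = 183.65 + (+156) = 339.65 mireds.
T_out = 10⁶/339.65 = 2944.2 K → 2950 K.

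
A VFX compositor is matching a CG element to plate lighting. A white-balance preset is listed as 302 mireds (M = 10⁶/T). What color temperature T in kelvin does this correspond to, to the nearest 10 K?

3310 K

T = 10⁶ / 302 = 3311.26 K → 3310 K.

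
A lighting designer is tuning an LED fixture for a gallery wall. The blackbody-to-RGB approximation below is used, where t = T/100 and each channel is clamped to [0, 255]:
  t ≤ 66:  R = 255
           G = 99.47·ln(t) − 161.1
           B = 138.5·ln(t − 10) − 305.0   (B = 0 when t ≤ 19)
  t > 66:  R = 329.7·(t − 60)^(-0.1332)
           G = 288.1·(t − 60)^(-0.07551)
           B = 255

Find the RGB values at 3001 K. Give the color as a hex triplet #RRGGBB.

#FFB16E

t = 3001/100 = 30.01; the t ≤ 66 branch applies.
R = 255 by definition for t ≤ 66.
G = 99.47·ln 30.01 − 161.1 = 99.47·3.4015 − 161.1 = 177.250.
B = 138.5·ln(30.01 − 10) − 305.0 = 138.5·ln 20.01 − 305.0 = 138.5·2.9962 − 305.0 = 109.978.
Rounded: (255, 177, 110).
In hex: #FFB16E.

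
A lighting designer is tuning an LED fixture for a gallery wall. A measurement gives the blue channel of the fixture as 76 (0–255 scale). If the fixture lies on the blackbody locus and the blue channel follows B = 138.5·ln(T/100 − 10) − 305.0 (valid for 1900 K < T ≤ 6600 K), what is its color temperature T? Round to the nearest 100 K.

ln(t − 10) = (76 + 305.0) / 138.5 = 2.7509.
t − 10 = e^2.7509 = 15.657, so t = 25.657.
T = 100·t = 2566 K → 2600 K to the nearest 100 K.

2600 K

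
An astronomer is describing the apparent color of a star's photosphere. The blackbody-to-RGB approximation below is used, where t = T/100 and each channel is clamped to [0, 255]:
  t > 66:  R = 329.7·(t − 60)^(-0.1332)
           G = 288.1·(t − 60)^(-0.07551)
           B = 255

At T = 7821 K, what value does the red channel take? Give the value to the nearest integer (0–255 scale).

224

t = 7821/100 = 78.21; the t > 66 branch applies.
R = 329.7·(78.21 − 60)^(-0.1332) = 329.7·18.21^(-0.1332) = 329.7·0.67940 = 223.999.
Rounded: 224.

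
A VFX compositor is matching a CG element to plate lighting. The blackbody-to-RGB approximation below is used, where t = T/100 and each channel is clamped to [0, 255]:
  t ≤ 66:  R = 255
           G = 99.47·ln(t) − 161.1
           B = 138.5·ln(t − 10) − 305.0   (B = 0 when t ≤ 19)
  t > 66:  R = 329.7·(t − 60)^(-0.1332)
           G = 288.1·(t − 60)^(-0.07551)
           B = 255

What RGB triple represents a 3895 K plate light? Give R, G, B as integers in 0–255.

t = 3895/100 = 38.95; the t ≤ 66 branch applies.
R = 255 by definition for t ≤ 66.
G = 99.47·ln 38.95 − 161.1 = 99.47·3.6623 − 161.1 = 203.187.
B = 138.5·ln(38.95 − 10) − 305.0 = 138.5·ln 28.95 − 305.0 = 138.5·3.3656 − 305.0 = 161.131.
Rounded: (255, 203, 161).

R=255, G=203, B=161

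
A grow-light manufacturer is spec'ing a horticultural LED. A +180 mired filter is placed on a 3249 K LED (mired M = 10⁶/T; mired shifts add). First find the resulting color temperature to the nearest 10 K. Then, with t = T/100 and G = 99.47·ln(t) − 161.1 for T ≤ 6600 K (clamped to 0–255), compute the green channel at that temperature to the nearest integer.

M_in = 10⁶/3249 = 307.79; M_out = 307.79 + (+180) = 487.79.
T_out = 10⁶/487.79 = 2050.1 K → 2050 K; t = 20.5.
G = 99.47·ln 20.5 − 161.1 = 99.47·3.0204 − 161.1 = 139.342.
Rounded: 139.

139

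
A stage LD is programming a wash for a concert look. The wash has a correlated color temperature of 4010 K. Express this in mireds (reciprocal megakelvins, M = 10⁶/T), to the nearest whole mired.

249 mireds

M = 10⁶ / 4010 = 249.377 → 249 mireds.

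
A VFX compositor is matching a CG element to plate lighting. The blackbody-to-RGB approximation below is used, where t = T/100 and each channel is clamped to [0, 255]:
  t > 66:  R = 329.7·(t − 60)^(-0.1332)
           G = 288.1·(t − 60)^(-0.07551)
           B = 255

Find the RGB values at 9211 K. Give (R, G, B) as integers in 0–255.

(208, 222, 255)

t = 9211/100 = 92.11; the t > 66 branch applies.
R = 329.7·(92.11 − 60)^(-0.1332) = 329.7·32.11^(-0.1332) = 329.7·0.62996 = 207.699.
G = 288.1·(92.11 − 60)^(-0.07551) = 288.1·32.11^(-0.07551) = 288.1·0.76954 = 221.706.
B = 255 by definition for t > 66.
Rounded: (208, 222, 255).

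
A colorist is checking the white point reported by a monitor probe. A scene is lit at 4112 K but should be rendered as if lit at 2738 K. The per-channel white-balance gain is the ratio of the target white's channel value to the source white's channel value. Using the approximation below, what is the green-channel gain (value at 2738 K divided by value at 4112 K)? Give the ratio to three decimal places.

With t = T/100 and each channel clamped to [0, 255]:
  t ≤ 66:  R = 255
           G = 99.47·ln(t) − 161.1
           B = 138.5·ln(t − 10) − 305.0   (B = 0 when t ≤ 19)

0.806

At 4112 K (t = 41.12):
  G = 99.47·ln 41.12 − 161.1 = 99.47·3.7165 − 161.1 = 208.580.
At 2738 K (t = 27.38):
  G = 99.47·ln 27.38 − 161.1 = 99.47·3.3098 − 161.1 = 168.127.
Gain = 168.127 / 208.580 = 0.8061 → 0.806.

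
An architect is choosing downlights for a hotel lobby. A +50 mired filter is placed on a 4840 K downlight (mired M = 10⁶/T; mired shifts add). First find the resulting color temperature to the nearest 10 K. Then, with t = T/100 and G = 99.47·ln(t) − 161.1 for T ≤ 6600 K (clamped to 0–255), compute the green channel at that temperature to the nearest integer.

203

M_in = 10⁶/4840 = 206.61; M_out = 206.61 + (+50) = 256.61.
T_out = 10⁶/256.61 = 3896.9 K → 3900 K; t = 39.
G = 99.47·ln 39 − 161.1 = 99.47·3.6636 − 161.1 = 203.314.
Rounded: 203.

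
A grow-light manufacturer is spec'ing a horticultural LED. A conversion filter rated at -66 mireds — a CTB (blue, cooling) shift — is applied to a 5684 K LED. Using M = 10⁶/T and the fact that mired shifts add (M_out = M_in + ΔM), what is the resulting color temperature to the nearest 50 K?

9100 K

M_in = 10⁶/5684 = 175.93 mireds.
M_out = 175.93 + (-66) = 109.93 mireds.
T_out = 10⁶/109.93 = 9096.5 K → 9100 K.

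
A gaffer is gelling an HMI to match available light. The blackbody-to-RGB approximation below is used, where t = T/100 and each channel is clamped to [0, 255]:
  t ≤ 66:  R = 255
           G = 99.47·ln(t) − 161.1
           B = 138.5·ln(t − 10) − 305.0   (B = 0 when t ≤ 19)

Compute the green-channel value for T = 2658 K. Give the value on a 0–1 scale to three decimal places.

0.648

t = 2658/100 = 26.58; the t ≤ 66 branch applies.
G = 99.47·ln 26.58 − 161.1 = 99.47·3.2802 − 161.1 = 165.177.
On a 0–1 scale: 165.177/255 = 0.6478 → 0.648.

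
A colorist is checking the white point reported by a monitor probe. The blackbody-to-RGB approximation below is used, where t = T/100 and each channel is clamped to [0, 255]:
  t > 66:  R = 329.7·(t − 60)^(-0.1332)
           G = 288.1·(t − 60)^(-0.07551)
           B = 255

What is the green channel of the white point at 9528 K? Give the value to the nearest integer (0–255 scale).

220

t = 9528/100 = 95.28; the t > 66 branch applies.
G = 288.1·(95.28 − 60)^(-0.07551) = 288.1·35.28^(-0.07551) = 288.1·0.76409 = 220.135.
Rounded: 220.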